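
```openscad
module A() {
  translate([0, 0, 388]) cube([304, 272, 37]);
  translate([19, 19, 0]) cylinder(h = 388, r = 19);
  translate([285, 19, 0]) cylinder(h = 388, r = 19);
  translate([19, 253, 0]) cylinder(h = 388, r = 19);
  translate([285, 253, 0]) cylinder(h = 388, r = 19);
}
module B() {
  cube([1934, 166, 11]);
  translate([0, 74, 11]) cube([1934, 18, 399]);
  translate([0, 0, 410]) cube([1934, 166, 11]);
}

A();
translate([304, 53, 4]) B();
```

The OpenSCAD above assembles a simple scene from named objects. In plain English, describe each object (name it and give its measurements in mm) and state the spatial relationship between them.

A is a four-legged stool. The seat is a 304×272×37 mm slab whose top surface is at z = 425 mm; four round legs, each 38 mm in diameter, run from the floor (z = 0) to the underside of the seat, each leg's axis is inset half a diameter from the nearest pair of seat edges (so the leg's bounding box is flush with the corner).

B is an I-beam lying along x, 1934 mm long. Overall section height 421 mm. Two flanges 166 mm wide (y) and 11 mm thick, one on the floor and one at the top; a web 18 mm thick runs between them, centred on the flange width.

The I-beam is beside the stool with their tops flush at z = 425.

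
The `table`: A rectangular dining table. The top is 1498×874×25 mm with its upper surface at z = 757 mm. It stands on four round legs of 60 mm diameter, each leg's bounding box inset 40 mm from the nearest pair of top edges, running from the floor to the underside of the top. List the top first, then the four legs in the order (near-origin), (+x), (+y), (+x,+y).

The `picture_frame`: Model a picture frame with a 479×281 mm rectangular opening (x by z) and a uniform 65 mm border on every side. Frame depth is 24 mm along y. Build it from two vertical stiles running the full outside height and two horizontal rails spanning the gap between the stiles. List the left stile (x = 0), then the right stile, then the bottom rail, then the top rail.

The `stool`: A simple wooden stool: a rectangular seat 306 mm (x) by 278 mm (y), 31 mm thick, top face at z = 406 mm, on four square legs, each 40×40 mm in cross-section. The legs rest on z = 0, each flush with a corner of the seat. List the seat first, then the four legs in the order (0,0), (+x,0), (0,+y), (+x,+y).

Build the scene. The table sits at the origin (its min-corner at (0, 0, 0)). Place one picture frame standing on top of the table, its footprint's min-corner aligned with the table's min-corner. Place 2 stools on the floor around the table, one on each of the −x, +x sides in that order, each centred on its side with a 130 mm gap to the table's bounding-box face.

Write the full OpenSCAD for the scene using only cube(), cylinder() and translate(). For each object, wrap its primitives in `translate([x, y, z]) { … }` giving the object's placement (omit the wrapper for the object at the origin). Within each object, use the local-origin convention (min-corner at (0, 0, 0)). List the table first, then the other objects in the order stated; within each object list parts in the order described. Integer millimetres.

translate([0, 0, 732]) cube([1498, 874, 25]);
translate([70, 70, 0]) cylinder(h = 732, r = 30);
translate([1428, 70, 0]) cylinder(h = 732, r = 30);
translate([70, 804, 0]) cylinder(h = 732, r = 30);
translate([1428, 804, 0]) cylinder(h = 732, r = 30);
translate([0, 0, 757]) {
  cube([65, 24, 411]);
  translate([544, 0, 0]) cube([65, 24, 411]);
  translate([65, 0, 0]) cube([479, 24, 65]);
  translate([65, 0, 346]) cube([479, 24, 65]);
}
translate([-436, 298, 0]) {
  translate([0, 0, 375]) cube([306, 278, 31]);
  cube([40, 40, 375]);
  translate([266, 0, 0]) cube([40, 40, 375]);
  translate([0, 238, 0]) cube([40, 40, 375]);
  translate([266, 238, 0]) cube([40, 40, 375]);
}
translate([1628, 298, 0]) {
  translate([0, 0, 375]) cube([306, 278, 31]);
  cube([40, 40, 375]);
  translate([266, 0, 0]) cube([40, 40, 375]);
  translate([0, 238, 0]) cube([40, 40, 375]);
  translate([266, 238, 0]) cube([40, 40, 375]);
}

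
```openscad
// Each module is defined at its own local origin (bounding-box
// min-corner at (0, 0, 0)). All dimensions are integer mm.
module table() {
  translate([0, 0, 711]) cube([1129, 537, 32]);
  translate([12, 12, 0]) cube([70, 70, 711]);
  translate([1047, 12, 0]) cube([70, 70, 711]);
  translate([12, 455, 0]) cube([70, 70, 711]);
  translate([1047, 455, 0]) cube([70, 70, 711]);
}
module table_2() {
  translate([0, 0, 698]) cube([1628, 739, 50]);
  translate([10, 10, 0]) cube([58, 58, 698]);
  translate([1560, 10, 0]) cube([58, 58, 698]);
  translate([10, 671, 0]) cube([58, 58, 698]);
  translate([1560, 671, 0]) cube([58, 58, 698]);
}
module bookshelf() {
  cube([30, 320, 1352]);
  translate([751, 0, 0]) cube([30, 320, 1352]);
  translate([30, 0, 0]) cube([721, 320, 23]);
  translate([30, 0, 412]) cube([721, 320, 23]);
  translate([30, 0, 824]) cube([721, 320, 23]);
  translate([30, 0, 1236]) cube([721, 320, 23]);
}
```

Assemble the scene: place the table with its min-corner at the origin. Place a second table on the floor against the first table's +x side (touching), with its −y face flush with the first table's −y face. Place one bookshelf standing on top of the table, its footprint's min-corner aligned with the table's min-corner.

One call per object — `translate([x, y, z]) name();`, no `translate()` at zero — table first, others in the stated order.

table();
translate([1129, 0, 0]) table_2();
translate([0, 0, 743]) bookshelf();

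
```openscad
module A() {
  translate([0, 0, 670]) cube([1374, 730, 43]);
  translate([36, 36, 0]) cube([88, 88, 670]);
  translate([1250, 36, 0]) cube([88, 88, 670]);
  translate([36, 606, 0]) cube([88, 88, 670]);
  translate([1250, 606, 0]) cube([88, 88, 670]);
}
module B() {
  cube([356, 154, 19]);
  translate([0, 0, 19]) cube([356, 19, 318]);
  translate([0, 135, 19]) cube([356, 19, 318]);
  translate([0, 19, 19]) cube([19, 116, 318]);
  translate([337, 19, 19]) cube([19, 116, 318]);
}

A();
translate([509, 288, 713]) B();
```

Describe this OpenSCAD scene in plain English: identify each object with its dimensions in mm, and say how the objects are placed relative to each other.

A is a rectangular dining table. The top is 1374×730×43 mm with its upper surface at z = 713 mm. It stands on four 88×88 mm square legs, each inset 36 mm from the nearest pair of top edges, running from the floor to the underside of the top.

B is an open-topped rectangular box: outside dimensions 356×154×337 mm, with a uniform wall and base thickness of 19 mm. The base is a full 356×154 slab on the floor; four walls sit on top of the base. The front and back walls (the −y and +y sides) span the full width; the two side walls fit between them.

The open box is on top of the table, centred.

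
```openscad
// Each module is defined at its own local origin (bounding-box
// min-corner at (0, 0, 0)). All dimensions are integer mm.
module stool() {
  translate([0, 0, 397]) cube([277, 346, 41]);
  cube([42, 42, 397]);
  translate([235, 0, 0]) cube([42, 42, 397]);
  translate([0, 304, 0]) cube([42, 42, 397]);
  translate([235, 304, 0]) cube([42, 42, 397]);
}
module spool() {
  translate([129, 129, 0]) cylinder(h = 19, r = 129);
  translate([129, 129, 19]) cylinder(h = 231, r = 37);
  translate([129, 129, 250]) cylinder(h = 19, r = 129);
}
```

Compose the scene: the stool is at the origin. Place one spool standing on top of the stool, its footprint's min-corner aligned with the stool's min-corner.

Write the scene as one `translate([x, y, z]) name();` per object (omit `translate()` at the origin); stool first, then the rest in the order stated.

stool();
translate([0, 0, 438]) spool();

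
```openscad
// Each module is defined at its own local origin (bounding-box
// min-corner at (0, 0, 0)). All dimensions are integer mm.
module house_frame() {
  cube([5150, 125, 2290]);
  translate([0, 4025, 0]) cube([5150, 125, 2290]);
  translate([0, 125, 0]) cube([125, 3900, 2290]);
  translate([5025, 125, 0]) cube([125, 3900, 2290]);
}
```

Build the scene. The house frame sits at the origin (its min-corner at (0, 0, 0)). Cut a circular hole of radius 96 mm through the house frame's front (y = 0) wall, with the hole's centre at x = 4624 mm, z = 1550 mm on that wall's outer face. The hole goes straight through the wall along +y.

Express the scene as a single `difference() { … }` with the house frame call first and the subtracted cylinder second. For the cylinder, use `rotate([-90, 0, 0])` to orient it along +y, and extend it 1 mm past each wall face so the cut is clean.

difference() {
  house_frame();
  translate([4624, -1, 1550]) rotate([-90, 0, 0]) cylinder(h = 127, r = 96);
}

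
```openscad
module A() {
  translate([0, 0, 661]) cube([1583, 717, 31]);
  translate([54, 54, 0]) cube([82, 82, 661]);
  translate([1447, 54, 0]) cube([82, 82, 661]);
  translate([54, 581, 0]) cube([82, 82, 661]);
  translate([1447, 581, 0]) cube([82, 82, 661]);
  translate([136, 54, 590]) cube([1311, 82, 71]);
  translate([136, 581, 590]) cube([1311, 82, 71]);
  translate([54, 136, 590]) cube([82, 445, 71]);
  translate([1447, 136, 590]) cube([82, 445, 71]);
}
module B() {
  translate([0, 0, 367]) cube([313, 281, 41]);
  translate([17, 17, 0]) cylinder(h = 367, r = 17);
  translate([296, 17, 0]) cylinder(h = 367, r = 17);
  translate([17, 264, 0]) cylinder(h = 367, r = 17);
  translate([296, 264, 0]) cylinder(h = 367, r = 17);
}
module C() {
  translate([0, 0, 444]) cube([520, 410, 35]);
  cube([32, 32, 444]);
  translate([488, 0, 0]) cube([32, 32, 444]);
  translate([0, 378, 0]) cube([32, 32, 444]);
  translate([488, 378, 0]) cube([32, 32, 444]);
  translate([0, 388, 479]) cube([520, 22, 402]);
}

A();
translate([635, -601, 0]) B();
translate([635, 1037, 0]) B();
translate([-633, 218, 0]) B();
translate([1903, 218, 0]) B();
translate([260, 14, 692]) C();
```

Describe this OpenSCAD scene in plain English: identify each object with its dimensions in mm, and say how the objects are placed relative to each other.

A is a table: top 1583 mm (x) × 717 mm (y), 31 mm thick, upper face at z = 692 mm, on four 82×82 mm square legs, each inset 54 mm from the nearest pair of top edges, running from z = 0 to the bottom of the top. Four apron rails, 82 mm thick and 71 mm tall, run between adjacent legs with their top edges flush with the underside of the top and their outer faces flush with the legs' outer faces.

B is a simple wooden stool: a rectangular seat 313 mm (x) by 281 mm (y), 41 mm thick, top face at z = 408 mm, on four round legs, each 34 mm in diameter. The legs rest on z = 0, each leg's axis is inset half a diameter from the nearest pair of seat edges (so the leg's bounding box is flush with the corner).

C is a chair. The seat is a 520×410×35 mm slab with its top at z = 479 mm, on four 32×32 mm corner legs (flush with the seat edges, standing on z = 0). A flat backrest 22 mm thick, 402 mm tall, spans the full seat width and rises from the seat top along its +y edge, rear face flush with the rear of the seat.

Four stools sit around the table at the −y, +y, −x, +x sides. The chair is on top of the table.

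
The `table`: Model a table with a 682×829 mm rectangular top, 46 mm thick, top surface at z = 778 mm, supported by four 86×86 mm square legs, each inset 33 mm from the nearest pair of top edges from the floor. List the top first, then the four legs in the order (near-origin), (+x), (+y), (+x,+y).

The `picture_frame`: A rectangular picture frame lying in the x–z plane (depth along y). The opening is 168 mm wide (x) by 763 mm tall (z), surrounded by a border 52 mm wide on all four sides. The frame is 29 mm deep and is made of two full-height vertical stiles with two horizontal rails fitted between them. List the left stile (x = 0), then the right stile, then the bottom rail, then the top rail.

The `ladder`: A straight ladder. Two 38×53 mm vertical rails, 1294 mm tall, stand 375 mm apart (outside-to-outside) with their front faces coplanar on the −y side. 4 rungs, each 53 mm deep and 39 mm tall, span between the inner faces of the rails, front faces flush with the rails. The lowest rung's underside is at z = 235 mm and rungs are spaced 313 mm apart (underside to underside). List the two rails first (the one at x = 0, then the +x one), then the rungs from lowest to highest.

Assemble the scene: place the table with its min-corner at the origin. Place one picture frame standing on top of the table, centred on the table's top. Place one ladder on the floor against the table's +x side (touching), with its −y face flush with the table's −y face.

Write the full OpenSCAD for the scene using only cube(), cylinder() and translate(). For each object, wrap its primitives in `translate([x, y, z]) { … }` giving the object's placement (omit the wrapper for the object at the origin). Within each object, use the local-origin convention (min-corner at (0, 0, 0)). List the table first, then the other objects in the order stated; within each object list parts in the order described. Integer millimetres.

translate([0, 0, 732]) cube([682, 829, 46]);
translate([33, 33, 0]) cube([86, 86, 732]);
translate([563, 33, 0]) cube([86, 86, 732]);
translate([33, 710, 0]) cube([86, 86, 732]);
translate([563, 710, 0]) cube([86, 86, 732]);
translate([205, 400, 778]) {
  cube([52, 29, 867]);
  translate([220, 0, 0]) cube([52, 29, 867]);
  translate([52, 0, 0]) cube([168, 29, 52]);
  translate([52, 0, 815]) cube([168, 29, 52]);
}
translate([682, 0, 0]) {
  cube([38, 53, 1294]);
  translate([337, 0, 0]) cube([38, 53, 1294]);
  translate([38, 0, 235]) cube([299, 53, 39]);
  translate([38, 0, 548]) cube([299, 53, 39]);
  translate([38, 0, 861]) cube([299, 53, 39]);
  translate([38, 0, 1174]) cube([299, 53, 39]);
}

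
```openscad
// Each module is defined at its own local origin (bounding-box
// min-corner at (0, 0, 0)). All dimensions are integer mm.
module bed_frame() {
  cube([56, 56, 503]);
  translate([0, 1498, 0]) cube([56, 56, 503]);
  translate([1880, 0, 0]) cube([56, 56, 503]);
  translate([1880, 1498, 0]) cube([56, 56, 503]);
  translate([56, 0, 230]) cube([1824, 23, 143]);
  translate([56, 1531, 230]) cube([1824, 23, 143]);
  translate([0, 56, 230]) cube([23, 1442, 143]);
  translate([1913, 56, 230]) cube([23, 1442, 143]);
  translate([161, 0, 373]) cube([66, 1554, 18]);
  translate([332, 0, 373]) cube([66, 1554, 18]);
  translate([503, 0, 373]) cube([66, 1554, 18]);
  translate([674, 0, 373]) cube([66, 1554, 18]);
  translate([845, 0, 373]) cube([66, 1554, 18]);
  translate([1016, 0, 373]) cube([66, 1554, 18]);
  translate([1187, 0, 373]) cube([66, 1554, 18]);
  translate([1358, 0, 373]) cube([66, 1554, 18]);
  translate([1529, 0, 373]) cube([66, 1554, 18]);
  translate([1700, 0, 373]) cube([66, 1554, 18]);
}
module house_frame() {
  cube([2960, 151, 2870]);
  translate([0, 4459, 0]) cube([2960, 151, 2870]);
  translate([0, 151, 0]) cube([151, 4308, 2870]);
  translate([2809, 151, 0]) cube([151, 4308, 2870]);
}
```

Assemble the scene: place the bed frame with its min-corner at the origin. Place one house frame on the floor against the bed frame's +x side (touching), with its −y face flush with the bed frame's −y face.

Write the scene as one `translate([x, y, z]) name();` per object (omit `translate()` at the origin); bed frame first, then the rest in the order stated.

bed_frame();
translate([1936, 0, 0]) house_frame();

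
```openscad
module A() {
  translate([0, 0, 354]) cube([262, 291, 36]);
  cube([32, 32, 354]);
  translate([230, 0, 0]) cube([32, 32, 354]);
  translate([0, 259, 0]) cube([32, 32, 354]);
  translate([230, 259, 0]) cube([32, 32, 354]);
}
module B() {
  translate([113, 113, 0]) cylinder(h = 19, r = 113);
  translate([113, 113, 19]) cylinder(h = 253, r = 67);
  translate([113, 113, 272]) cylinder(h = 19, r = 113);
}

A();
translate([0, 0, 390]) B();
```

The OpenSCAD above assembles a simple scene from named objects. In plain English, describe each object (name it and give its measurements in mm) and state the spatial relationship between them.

A is a four-legged stool. The seat is 262×291 mm, 36 mm thick, top at z = 390 mm. It stands on four square legs, each 32×32 mm in cross-section, from z = 0 to the seat underside, each flush with a corner of the seat.

B is a spool: two coaxial disc flanges of radius 113 mm and thickness 19 mm, joined by a core cylinder of radius 67 mm and height 253 mm. The lower flange rests on z = 0 and the three cylinders share a vertical axis.

The spool is on top of the stool.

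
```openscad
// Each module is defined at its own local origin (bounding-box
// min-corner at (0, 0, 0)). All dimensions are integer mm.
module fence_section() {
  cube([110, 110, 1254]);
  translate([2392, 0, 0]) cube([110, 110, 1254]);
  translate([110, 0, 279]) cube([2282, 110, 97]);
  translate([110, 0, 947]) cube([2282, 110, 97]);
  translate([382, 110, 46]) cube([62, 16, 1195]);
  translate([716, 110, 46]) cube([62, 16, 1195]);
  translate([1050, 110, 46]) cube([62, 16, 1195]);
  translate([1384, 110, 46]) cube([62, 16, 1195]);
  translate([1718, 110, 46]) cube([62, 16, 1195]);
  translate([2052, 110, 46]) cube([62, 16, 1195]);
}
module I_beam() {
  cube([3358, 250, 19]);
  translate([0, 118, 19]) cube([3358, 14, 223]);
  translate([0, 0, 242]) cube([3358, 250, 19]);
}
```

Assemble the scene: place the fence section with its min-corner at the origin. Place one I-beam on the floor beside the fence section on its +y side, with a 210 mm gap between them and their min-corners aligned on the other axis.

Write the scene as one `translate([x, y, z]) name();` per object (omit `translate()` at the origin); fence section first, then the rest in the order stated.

fence_section();
translate([0, 336, 0]) I_beam();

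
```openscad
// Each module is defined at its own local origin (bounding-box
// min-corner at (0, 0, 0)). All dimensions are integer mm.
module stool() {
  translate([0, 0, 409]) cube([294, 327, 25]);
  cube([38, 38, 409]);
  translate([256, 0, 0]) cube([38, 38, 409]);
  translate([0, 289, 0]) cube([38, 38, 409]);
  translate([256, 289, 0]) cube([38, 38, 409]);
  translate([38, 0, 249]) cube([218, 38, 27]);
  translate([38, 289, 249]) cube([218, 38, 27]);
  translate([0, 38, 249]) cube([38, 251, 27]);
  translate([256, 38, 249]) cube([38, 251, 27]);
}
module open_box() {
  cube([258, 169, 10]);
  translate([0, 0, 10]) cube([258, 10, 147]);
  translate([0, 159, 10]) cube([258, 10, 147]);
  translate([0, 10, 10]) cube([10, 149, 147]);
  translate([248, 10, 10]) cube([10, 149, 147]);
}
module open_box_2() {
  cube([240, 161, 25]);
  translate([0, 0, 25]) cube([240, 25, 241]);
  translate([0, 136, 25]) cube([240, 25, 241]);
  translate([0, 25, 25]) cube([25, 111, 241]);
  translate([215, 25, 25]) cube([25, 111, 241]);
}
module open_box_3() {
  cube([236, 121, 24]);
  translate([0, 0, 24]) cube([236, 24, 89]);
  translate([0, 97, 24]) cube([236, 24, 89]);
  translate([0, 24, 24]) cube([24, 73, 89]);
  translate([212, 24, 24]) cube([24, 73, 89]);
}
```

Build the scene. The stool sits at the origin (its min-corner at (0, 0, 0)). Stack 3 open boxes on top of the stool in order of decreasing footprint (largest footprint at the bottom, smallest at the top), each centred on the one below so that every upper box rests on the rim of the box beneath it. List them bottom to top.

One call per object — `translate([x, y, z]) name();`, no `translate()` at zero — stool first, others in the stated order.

stool();
translate([18, 79, 434]) open_box();
translate([27, 83, 591]) open_box_2();
translate([29, 103, 857]) open_box_3();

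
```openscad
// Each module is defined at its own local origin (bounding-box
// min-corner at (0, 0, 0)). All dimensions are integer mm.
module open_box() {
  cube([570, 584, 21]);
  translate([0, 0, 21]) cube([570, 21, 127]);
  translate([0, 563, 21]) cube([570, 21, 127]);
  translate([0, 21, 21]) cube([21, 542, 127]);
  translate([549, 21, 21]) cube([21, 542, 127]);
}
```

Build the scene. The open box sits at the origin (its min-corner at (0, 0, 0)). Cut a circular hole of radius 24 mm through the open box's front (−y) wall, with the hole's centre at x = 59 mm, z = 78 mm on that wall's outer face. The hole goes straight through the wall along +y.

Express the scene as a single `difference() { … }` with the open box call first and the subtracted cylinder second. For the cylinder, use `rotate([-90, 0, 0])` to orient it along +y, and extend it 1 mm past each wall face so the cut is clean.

difference() {
  open_box();
  translate([59, -1, 78]) rotate([-90, 0, 0]) cylinder(h = 23, r = 24);
}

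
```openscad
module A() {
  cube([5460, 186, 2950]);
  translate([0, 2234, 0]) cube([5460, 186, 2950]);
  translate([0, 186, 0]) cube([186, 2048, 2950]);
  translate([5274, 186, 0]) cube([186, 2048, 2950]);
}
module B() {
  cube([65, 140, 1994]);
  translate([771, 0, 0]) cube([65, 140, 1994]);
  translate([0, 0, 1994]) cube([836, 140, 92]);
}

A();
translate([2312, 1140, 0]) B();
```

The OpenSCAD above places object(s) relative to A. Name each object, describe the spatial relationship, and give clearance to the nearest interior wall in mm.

A is a house frame. B is a door frame. The door frame sits inside the house frame, centred. The clearance to the nearest interior wall is 954 mm.

Clearances: x = 2126, y = 954; minimum 954 mm.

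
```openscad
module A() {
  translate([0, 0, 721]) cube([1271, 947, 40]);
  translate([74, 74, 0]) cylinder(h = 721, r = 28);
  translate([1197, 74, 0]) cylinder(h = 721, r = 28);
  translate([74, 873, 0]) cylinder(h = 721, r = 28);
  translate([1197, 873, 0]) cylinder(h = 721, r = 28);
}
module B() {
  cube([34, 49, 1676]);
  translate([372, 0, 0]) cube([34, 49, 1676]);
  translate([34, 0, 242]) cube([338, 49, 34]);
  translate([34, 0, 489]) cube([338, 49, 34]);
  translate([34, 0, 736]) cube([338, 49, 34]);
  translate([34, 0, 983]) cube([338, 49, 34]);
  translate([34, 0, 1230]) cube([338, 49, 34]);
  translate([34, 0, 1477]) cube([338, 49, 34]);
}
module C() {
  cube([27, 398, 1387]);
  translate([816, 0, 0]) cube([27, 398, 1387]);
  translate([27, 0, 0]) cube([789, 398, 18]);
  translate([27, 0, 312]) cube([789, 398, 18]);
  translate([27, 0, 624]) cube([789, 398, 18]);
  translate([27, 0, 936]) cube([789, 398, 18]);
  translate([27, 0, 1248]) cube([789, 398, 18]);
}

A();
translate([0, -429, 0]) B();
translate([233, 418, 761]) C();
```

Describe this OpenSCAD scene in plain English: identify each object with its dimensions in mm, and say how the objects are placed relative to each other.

A is a table with a 1271×947 mm rectangular top, 40 mm thick, top surface at z = 761 mm, supported by four round legs of 56 mm diameter, each leg's bounding box inset 46 mm from the nearest pair of top edges, running from the floor.

B is a straight ladder. Two 34×49 mm vertical rails, 1676 mm tall, stand 406 mm apart (outside-to-outside) with their front faces coplanar on the −y side. 6 rungs, each 49 mm deep and 34 mm tall, span between the inner faces of the rails, front faces flush with the rails. The lowest rung's underside is at z = 242 mm and rungs are spaced 247 mm apart (underside to underside).

C is a bookshelf 843 mm wide overall, 398 mm deep and 1387 mm tall. The two sides are 27 mm thick vertical panels. 5 horizontal shelves of 18 mm thickness span between the inner faces of the sides; the lowest shelf sits on the floor and shelves are stacked with a clear vertical gap of 294 mm between each pair.

The ladder is on the floor beside the table on its −y side. The bookshelf is on top of the table.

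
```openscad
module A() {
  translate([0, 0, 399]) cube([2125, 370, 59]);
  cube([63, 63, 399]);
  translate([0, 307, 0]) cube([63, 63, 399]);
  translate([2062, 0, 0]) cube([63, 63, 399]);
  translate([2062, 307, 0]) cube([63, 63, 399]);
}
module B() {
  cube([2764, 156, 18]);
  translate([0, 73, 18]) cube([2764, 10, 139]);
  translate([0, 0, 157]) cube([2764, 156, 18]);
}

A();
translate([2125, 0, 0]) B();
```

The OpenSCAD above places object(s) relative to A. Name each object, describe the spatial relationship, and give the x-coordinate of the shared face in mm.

The bench's +x face and the I-beam's −x face are both at x = 2125 mm.

A is a bench. B is an I-beam. The I-beam is against the bench's +x side, with their −y faces flush. The x-coordinate of the shared face is 2125 mm.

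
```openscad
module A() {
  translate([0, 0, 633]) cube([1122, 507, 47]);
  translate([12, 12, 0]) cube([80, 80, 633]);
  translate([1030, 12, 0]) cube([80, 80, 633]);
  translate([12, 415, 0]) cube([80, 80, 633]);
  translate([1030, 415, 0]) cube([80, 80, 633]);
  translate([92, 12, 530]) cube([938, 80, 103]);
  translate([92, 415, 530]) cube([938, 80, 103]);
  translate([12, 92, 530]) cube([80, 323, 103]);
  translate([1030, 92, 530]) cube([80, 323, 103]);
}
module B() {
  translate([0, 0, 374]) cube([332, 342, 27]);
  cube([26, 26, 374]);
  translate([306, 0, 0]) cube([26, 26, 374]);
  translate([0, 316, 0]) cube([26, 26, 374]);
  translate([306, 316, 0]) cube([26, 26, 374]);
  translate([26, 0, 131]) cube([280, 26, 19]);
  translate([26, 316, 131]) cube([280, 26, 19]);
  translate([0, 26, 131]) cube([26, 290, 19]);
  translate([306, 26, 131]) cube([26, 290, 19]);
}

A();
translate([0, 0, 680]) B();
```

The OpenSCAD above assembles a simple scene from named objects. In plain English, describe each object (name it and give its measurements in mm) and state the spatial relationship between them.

A is a table: top 1122 mm (x) × 507 mm (y), 47 mm thick, upper face at z = 680 mm, on four 80×80 mm square legs, each inset 12 mm from the nearest pair of top edges, running from z = 0 to the bottom of the top. Four apron rails, 80 mm thick and 103 mm tall, run between adjacent legs with their top edges flush with the underside of the top and their outer faces flush with the legs' outer faces.

B is a four-legged stool. The seat is a 332×342×27 mm slab whose top surface is at z = 401 mm; four square legs, each 26×26 mm in cross-section, run from the floor (z = 0) to the underside of the seat, each flush with a corner of the seat. Four stretchers, 26 mm wide and 19 mm tall, connect adjacent legs with their undersides at z = 131 mm, each running between the inner faces of the legs it joins and aligned with the legs' outer faces on the other axis.

The stool is on top of the table.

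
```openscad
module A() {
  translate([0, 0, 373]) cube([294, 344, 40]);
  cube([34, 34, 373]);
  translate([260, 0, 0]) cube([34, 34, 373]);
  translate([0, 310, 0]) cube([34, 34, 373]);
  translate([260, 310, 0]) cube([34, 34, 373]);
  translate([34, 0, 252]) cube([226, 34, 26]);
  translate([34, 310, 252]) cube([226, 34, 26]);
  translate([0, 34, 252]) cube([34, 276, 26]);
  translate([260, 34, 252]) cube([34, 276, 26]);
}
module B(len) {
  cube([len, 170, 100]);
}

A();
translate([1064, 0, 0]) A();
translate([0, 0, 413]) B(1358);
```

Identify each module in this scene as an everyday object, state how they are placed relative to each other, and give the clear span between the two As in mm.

A is a stool. B is a beam. A beam spans the tops of two stools. The clear span between the two stools is 770 mm.

Second stool starts at x = 1064; first ends at x = 294; clear span = 1064 − 294 = 770 mm.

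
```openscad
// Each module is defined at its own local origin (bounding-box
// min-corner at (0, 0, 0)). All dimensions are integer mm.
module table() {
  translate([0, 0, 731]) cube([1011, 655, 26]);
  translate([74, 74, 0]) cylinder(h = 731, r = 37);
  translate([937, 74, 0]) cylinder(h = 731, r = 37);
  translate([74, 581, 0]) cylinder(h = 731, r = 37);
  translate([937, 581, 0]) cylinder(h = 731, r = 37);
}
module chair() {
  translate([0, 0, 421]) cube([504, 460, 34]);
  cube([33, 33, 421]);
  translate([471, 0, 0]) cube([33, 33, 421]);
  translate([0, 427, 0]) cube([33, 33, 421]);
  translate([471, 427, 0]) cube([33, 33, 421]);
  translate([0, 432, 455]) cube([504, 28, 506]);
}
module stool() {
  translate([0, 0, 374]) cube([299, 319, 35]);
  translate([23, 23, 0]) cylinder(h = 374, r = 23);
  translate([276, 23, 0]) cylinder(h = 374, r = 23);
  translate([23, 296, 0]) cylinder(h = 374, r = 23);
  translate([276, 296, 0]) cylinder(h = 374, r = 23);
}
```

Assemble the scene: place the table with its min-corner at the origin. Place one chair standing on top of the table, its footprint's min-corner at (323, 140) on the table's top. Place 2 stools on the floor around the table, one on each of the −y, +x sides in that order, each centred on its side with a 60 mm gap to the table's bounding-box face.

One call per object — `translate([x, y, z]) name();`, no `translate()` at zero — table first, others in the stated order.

table();
translate([323, 140, 757]) chair();
translate([356, -379, 0]) stool();
translate([1071, 168, 0]) stool();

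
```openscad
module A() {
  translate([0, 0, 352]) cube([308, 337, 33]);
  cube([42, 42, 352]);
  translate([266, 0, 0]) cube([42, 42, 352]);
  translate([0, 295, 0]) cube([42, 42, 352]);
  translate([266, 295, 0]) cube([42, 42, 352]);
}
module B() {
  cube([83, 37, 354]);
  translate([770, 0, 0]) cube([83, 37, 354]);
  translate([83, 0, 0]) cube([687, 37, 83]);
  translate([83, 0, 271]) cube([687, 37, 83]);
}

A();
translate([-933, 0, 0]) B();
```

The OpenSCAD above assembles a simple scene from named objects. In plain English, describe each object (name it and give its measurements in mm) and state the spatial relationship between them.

A is a four-legged stool. The seat is 308×337 mm, 33 mm thick, top at z = 385 mm. It stands on four square legs, each 42×42 mm in cross-section, from z = 0 to the seat underside, each flush with a corner of the seat.

B is a picture frame with a 687×188 mm rectangular opening (x by z) and a uniform 83 mm border on every side. Frame depth is 37 mm along y. It is built from two vertical stiles running the full outside height and two horizontal rails spanning the gap between the stiles.

The picture frame is on the floor beside the stool on its −x side.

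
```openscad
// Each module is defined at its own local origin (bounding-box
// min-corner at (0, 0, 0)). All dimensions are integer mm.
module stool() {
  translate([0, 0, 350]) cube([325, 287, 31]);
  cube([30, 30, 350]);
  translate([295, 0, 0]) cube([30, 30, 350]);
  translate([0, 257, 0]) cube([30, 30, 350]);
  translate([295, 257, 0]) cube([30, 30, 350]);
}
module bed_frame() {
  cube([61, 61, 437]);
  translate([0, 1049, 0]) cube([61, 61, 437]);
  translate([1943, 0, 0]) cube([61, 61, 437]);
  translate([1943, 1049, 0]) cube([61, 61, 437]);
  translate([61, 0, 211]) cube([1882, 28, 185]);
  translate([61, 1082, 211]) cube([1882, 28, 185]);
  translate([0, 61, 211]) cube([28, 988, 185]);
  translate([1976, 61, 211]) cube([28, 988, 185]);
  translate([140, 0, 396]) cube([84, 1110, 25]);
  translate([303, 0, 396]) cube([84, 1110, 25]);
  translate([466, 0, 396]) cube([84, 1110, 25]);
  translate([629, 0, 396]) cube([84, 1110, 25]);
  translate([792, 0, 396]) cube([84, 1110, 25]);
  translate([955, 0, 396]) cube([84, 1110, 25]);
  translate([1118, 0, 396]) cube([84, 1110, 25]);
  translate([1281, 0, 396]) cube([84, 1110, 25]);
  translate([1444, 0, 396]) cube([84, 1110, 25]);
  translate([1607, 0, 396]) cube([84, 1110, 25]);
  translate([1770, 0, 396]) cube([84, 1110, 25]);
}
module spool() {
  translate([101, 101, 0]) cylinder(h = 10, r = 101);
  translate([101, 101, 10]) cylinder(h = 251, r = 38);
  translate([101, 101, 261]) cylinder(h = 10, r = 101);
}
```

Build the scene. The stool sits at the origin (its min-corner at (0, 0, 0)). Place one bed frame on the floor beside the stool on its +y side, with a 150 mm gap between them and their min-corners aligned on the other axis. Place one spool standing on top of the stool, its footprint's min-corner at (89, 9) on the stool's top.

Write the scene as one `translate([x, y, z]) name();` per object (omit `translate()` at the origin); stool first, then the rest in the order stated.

stool();
translate([0, 437, 0]) bed_frame();
translate([89, 9, 381]) spool();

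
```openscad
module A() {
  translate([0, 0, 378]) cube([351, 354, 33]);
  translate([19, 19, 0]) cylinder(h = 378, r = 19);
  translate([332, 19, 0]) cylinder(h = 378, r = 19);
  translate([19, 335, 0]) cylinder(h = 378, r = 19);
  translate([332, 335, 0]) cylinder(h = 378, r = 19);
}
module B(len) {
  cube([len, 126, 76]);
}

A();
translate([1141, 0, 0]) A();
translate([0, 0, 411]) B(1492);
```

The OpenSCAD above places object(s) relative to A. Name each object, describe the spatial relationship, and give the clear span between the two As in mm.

A is a stool. B is a beam. A beam spans the tops of two stools. The clear span between the two stools is 790 mm.

Second stool starts at x = 1141; first ends at x = 351; clear span = 1141 − 351 = 790 mm.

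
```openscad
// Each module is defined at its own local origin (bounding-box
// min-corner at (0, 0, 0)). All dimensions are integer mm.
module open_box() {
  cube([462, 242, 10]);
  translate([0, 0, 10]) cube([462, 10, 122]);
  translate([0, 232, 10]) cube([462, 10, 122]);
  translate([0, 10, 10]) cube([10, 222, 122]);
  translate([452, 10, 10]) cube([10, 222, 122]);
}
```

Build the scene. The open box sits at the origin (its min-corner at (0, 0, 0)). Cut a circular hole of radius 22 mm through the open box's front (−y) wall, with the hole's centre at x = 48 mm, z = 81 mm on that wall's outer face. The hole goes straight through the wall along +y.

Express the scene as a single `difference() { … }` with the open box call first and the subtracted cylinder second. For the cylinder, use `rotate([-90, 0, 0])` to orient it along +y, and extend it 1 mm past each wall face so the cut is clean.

difference() {
  open_box();
  translate([48, -1, 81]) rotate([-90, 0, 0]) cylinder(h = 12, r = 22);
}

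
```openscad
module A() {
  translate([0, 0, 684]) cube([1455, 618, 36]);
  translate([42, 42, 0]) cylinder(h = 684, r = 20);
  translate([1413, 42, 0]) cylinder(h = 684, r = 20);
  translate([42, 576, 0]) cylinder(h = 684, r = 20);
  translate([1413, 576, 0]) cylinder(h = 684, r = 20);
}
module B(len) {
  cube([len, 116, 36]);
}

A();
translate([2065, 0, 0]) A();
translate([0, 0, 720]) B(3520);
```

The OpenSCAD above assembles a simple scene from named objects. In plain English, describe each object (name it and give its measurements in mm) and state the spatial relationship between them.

A is a table: top 1455 mm (x) × 618 mm (y), 36 mm thick, upper face at z = 720 mm, on four round legs of 40 mm diameter, each leg's bounding box inset 22 mm from the nearest pair of top edges, running from z = 0 to the bottom of the top.

B is a rectangular beam 3520 mm long (x), 116 mm deep (y), 36 mm thick (z).

The beam spans the tops of two tables placed 610 mm apart, resting at z = 720 mm.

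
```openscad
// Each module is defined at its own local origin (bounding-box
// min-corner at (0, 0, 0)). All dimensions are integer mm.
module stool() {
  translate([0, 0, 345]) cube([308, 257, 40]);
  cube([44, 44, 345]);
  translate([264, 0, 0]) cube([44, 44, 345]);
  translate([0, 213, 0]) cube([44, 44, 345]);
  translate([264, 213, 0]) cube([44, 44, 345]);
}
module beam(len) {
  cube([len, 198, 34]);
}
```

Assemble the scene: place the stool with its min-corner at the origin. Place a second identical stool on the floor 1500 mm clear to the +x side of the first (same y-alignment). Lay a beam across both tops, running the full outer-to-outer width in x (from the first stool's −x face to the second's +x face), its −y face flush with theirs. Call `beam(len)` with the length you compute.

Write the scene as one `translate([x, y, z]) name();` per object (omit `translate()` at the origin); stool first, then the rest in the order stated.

stool();
translate([1808, 0, 0]) stool();
translate([0, 0, 385]) beam(2116);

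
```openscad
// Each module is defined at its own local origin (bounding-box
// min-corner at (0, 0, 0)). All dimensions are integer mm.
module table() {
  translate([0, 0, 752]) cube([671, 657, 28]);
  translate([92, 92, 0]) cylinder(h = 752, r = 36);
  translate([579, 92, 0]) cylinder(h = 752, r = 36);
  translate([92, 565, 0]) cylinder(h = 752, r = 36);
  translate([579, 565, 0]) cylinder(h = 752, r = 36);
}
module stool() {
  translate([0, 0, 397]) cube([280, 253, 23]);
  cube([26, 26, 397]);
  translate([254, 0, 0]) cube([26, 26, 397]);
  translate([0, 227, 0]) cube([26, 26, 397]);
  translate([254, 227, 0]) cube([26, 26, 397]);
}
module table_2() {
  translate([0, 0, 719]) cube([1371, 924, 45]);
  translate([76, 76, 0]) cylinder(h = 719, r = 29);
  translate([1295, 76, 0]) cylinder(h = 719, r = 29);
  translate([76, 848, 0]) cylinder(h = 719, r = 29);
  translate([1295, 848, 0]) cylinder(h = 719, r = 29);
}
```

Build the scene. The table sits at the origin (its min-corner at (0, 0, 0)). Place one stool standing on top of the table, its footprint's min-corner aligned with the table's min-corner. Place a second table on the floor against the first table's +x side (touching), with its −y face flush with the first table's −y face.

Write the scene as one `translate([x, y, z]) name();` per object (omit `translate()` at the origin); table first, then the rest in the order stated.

table();
translate([0, 0, 780]) stool();
translate([671, 0, 0]) table_2();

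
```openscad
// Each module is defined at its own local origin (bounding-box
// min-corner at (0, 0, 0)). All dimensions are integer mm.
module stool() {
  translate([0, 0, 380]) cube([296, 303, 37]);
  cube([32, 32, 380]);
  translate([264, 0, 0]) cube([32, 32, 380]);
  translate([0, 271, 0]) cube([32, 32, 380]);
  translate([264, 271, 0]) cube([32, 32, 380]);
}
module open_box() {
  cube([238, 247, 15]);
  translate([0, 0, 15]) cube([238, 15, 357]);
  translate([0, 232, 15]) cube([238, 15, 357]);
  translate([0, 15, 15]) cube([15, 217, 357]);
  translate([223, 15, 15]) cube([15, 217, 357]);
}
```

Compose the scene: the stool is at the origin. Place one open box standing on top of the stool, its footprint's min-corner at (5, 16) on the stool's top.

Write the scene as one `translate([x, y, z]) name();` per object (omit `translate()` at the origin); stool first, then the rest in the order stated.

stool();
translate([5, 16, 417]) open_box();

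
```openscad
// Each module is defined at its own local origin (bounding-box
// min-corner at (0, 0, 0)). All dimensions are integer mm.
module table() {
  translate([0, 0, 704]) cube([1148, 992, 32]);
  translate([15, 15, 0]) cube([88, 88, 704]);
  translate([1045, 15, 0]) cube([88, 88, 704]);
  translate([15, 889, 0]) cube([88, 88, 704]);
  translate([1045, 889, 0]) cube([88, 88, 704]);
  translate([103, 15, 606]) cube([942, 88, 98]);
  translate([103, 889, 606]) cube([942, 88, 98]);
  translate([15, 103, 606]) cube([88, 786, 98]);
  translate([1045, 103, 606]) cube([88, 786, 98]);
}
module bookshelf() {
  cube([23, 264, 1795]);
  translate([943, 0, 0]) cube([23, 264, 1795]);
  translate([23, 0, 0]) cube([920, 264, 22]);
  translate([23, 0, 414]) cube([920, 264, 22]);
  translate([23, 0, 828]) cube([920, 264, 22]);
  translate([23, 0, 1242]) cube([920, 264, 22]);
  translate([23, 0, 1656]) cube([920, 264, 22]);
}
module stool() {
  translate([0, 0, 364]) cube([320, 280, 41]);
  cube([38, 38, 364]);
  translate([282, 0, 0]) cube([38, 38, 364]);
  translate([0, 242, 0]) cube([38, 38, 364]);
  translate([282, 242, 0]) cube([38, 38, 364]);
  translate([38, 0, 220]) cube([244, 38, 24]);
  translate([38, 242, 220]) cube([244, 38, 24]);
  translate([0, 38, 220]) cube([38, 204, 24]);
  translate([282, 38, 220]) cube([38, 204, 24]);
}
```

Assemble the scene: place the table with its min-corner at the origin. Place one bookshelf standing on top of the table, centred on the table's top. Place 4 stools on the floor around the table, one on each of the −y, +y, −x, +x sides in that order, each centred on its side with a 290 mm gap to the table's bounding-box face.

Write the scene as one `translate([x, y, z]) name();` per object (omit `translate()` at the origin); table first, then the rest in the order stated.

table();
translate([91, 364, 736]) bookshelf();
translate([414, -570, 0]) stool();
translate([414, 1282, 0]) stool();
translate([-610, 356, 0]) stool();
translate([1438, 356, 0]) stool();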